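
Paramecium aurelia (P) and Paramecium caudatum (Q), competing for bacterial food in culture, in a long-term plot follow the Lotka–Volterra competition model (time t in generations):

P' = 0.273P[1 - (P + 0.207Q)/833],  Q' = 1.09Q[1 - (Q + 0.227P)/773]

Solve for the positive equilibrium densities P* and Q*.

P* ≈ 706, Q* ≈ 613

Setting both brackets to zero gives the nullclines P + 0.207Q = 833 and 0.227P + Q = 773.
Substituting Q = 773 - 0.227P into the first: P(1 - 0.207·0.227) = 833 - 0.207·773.
So P* = 673/0.953 = 706, and then Q* = 773 - 0.227·706 = 613.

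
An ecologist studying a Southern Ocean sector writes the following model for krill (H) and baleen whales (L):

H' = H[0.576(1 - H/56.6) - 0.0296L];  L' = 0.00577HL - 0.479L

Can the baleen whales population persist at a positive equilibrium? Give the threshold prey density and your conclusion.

The predator equation gives dL/dt > 0 only when H > 0.479/0.00577 = 83.
Without the predator, H → K = 56.6. Since 56.6 < 83, the predator cannot invade.

Threshold H = 83; K < 83, so no, the predator goes extinct.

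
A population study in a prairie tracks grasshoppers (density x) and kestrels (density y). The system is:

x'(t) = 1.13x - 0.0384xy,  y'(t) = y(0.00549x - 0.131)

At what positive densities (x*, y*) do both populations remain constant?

Set dy/dt = 0 with y > 0: 0.00549x - 0.131 = 0, so x* = 0.131/0.00549 = 23.9.
Set dx/dt = 0 with x > 0: 1.13 - 0.0384y = 0, so y* = 1.13/0.0384 = 29.4.

x* ≈ 23.9, y* ≈ 29.4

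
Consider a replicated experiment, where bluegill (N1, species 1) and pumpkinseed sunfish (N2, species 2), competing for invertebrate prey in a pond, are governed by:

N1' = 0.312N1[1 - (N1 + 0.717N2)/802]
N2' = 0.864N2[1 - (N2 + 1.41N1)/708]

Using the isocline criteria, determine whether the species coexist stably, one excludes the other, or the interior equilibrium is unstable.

species 1 excludes species 2

Compare the nullcline intercepts: K1/α12 = 802/0.717 = 1120 > K2 = 708; K2/α21 = 708/1.41 = 502 < K1 = 802.
Since the inequalities point opposite ways, species 1 can invade but species 2 cannot.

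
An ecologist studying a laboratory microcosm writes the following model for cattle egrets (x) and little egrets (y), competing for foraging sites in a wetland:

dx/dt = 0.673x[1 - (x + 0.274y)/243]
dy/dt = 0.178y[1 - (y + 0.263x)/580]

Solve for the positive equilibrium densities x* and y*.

Setting both brackets to zero gives the nullclines x + 0.274y = 243 and 0.263x + y = 580.
Substituting y = 580 - 0.263x into the first: x(1 - 0.274·0.263) = 243 - 0.274·580.
So x* = 84.1/0.928 = 90.6, and then y* = 580 - 0.263·90.6 = 556.

x* ≈ 90.6, y* ≈ 556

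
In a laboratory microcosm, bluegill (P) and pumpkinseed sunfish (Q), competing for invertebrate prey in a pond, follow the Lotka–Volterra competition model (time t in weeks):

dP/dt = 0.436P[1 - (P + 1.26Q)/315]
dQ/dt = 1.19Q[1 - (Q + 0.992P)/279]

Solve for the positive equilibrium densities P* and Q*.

P* ≈ 146, Q* ≈ 134

Setting both brackets to zero gives the nullclines P + 1.26Q = 315 and 0.992P + Q = 279.
Substituting Q = 279 - 0.992P into the first: P(1 - 1.26·0.992) = 315 - 1.26·279.
So P* = -36.5/-0.25 = 146, and then Q* = 279 - 0.992·146 = 134.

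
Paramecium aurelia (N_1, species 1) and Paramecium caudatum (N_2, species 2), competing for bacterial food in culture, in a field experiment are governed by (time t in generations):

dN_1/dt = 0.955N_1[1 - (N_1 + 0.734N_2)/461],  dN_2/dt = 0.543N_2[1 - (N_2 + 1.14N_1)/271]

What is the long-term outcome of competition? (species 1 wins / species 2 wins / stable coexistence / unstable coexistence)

Compare the nullcline intercepts: K1/α12 = 461/0.734 = 628 > K2 = 271; K2/α21 = 271/1.14 = 238 < K1 = 461.
Since the inequalities point opposite ways, species 1 can invade but species 2 cannot.

species 1 excludes species 2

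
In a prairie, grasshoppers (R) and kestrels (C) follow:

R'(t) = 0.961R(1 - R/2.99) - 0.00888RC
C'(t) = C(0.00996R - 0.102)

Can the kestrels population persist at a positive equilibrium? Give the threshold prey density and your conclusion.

The predator equation gives dC/dt > 0 only when R > 0.102/0.00996 = 10.2.
Without the predator, R → K = 2.99. Since 2.99 < 10.2, the predator cannot invade.

Threshold R = 10.2; K < 10.2, so no, the predator goes extinct.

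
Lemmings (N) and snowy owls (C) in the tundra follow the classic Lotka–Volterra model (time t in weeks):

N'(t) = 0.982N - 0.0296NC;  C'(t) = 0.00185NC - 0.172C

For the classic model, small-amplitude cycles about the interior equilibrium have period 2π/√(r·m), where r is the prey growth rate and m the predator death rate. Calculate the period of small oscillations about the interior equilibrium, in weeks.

Here r = 0.982 and m = 0.172, so r·m = 0.169.
ω = √0.169 = 0.411 per week, hence T = 2π/ω ≈ 15.3 weeks.

T ≈ 15.3 weeks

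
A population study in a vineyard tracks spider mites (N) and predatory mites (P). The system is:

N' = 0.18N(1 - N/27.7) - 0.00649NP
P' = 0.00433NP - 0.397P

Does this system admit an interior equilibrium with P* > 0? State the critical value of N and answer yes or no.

The predator equation gives dP/dt > 0 only when N > 0.397/0.00433 = 91.7.
Without the predator, N → K = 27.7. Since 27.7 < 91.7, the predator cannot invade.

Threshold N = 91.7; K < 91.7, so no, the predator goes extinct.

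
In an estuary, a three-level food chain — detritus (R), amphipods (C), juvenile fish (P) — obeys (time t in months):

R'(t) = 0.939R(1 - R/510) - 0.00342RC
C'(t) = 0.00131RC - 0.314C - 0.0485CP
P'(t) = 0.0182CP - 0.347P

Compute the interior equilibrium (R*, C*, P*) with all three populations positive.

From dP/dt = 0: 0.0182C* = 0.347, so C* = 19.1.
From dR/dt = 0: 0.939(1 - R*/510) = 0.00342·19.1, giving R* = 510·(1 - 0.0694) = 475.
From dC/dt = 0: 0.00131·475 - 0.314 = 0.0485P*, so P* = 0.308/0.0485 = 6.34.

R* ≈ 475, C* ≈ 19.1, P* ≈ 6.34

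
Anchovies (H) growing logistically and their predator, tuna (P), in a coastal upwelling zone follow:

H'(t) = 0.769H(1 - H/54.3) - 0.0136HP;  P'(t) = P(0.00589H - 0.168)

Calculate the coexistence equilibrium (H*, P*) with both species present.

From dP/dt = 0 with P > 0: 0.00589H* = 0.168, so H* = 28.5.
Substitute into dH/dt = 0: 0.769(1 - 28.5/54.3) = 0.0136P*.
The bracket is 0.475, giving P* = 0.365/0.0136 = 26.8.

H* ≈ 28.5, P* ≈ 26.8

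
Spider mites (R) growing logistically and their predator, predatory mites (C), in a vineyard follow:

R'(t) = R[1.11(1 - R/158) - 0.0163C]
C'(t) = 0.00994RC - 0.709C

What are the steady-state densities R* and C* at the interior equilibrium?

From dC/dt = 0 with C > 0: 0.00994R* = 0.709, so R* = 71.3.
Substitute into dR/dt = 0: 1.11(1 - 71.3/158) = 0.0163C*.
The bracket is 0.549, giving C* = 0.609/0.0163 = 37.4.

R* ≈ 71.3, C* ≈ 37.4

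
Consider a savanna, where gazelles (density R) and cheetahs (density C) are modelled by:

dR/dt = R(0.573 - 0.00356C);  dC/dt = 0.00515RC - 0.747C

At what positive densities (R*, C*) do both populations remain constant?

R* ≈ 145, C* ≈ 161

Set dC/dt = 0 with C > 0: 0.00515R - 0.747 = 0, so R* = 0.747/0.00515 = 145.
Set dR/dt = 0 with R > 0: 0.573 - 0.00356C = 0, so C* = 0.573/0.00356 = 161.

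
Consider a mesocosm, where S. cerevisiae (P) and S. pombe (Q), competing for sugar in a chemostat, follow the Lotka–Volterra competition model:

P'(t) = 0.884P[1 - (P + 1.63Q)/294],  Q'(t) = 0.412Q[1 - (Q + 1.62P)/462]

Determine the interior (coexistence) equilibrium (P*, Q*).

P* ≈ 280, Q* ≈ 8.7

Setting both brackets to zero gives the nullclines P + 1.63Q = 294 and 1.62P + Q = 462.
Substituting Q = 462 - 1.62P into the first: P(1 - 1.63·1.62) = 294 - 1.63·462.
So P* = -459/-1.64 = 280, and then Q* = 462 - 1.62·280 = 8.7.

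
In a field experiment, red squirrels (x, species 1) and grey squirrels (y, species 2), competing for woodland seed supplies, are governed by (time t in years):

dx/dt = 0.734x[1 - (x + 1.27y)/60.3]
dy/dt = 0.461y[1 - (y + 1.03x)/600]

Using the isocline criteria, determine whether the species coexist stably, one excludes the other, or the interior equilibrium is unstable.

species 2 excludes species 1

Compare the nullcline intercepts: K1/α12 = 60.3/1.27 = 47.5 < K2 = 600; K2/α21 = 600/1.03 = 583 > K1 = 60.3.
Since the inequalities point opposite ways, species 2 can invade but species 1 cannot.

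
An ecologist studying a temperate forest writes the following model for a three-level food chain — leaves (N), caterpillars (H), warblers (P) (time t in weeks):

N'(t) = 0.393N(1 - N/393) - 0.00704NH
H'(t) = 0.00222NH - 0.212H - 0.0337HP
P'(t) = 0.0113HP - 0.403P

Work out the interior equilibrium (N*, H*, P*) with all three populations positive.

From dP/dt = 0: 0.0113H* = 0.403, so H* = 35.7.
From dN/dt = 0: 0.393(1 - N*/393) = 0.00704·35.7, giving N* = 393·(1 - 0.639) = 142.
From dH/dt = 0: 0.00222·142 - 0.212 = 0.0337P*, so P* = 0.103/0.0337 = 3.06.

N* ≈ 142, H* ≈ 35.7, P* ≈ 3.06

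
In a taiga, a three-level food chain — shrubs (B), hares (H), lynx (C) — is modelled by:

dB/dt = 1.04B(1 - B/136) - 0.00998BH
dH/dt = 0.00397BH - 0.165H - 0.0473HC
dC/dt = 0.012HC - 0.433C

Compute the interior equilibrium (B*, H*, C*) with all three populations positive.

B* ≈ 88.9, H* ≈ 36.1, C* ≈ 3.97

From dC/dt = 0: 0.012H* = 0.433, so H* = 36.1.
From dB/dt = 0: 1.04(1 - B*/136) = 0.00998·36.1, giving B* = 136·(1 - 0.346) = 88.9.
From dH/dt = 0: 0.00397·88.9 - 0.165 = 0.0473C*, so C* = 0.188/0.0473 = 3.97.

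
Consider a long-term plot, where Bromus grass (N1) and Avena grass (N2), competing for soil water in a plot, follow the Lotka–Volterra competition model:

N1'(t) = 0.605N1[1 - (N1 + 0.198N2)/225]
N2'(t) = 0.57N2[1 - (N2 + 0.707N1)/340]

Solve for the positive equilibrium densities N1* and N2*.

N1* ≈ 183, N2* ≈ 210

Setting both brackets to zero gives the nullclines N1 + 0.198N2 = 225 and 0.707N1 + N2 = 340.
Substituting N2 = 340 - 0.707N1 into the first: N1(1 - 0.198·0.707) = 225 - 0.198·340.
So N1* = 158/0.86 = 183, and then N2* = 340 - 0.707·183 = 210.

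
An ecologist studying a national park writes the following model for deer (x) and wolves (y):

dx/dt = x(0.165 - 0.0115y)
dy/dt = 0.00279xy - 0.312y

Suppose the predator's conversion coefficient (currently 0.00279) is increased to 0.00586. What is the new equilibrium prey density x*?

At the interior fixed point, setting dy/dt = 0 with y > 0 fixes x* = (predator death rate)/(xy coefficient) — independent of the other coefficients.
With the change, x* = 0.312/0.00586 = 53.2; it falls from 112.

x* ≈ 53.2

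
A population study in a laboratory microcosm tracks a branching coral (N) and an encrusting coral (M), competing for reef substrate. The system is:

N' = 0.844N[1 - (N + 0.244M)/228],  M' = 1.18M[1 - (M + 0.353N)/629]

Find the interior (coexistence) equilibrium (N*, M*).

Setting both brackets to zero gives the nullclines N + 0.244M = 228 and 0.353N + M = 629.
Substituting M = 629 - 0.353N into the first: N(1 - 0.244·0.353) = 228 - 0.244·629.
So N* = 74.5/0.914 = 81.5, and then M* = 629 - 0.353·81.5 = 600.

N* ≈ 81.5, M* ≈ 600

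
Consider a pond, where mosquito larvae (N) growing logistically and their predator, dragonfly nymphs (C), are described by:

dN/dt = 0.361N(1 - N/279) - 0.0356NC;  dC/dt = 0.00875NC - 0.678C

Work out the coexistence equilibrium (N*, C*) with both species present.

N* ≈ 77.5, C* ≈ 7.32

From dC/dt = 0 with C > 0: 0.00875N* = 0.678, so N* = 77.5.
Substitute into dN/dt = 0: 0.361(1 - 77.5/279) = 0.0356C*.
The bracket is 0.722, giving C* = 0.261/0.0356 = 7.32.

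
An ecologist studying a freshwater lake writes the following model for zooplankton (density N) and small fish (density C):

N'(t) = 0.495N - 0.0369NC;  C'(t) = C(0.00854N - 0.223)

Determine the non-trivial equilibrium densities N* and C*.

Set dC/dt = 0 with C > 0: 0.00854N - 0.223 = 0, so N* = 0.223/0.00854 = 26.1.
Set dN/dt = 0 with N > 0: 0.495 - 0.0369C = 0, so C* = 0.495/0.0369 = 13.4.

N* ≈ 26.1, C* ≈ 13.4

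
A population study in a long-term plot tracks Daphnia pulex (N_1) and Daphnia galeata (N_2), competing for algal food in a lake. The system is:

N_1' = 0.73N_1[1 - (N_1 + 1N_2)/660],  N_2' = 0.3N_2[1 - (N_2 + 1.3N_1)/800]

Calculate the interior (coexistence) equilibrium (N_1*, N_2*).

N_1* ≈ 467, N_2* ≈ 193

Setting both brackets to zero gives the nullclines N_1 + 1N_2 = 660 and 1.3N_1 + N_2 = 800.
Substituting N_2 = 800 - 1.3N_1 into the first: N_1(1 - 1·1.3) = 660 - 1·800.
So N_1* = -140/-0.3 = 467, and then N_2* = 800 - 1.3·467 = 193.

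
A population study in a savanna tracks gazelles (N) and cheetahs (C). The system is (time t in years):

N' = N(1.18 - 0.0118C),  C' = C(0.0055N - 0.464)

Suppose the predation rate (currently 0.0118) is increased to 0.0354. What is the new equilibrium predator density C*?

At the interior fixed point, setting dN/dt = 0 with N > 0 fixes C* = (prey growth rate)/(NC coefficient) — independent of the other coefficients.
With the change, C* = 1.18/0.0354 = 33.3; it falls from 100.

C* ≈ 33.3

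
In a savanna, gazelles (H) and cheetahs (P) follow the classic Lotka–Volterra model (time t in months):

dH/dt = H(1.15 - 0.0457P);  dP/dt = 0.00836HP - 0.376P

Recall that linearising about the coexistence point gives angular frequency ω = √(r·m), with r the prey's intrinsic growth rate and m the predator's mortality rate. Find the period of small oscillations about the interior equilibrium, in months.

Here r = 1.15 and m = 0.376, so r·m = 0.432.
ω = √0.432 = 0.658 per month, hence T = 2π/ω ≈ 9.56 months.

T ≈ 9.56 months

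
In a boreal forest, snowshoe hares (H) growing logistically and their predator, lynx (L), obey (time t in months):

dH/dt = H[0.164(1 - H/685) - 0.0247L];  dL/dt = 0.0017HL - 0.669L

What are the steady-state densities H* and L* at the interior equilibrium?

From dL/dt = 0 with L > 0: 0.0017H* = 0.669, so H* = 394.
Substitute into dH/dt = 0: 0.164(1 - 394/685) = 0.0247L*.
The bracket is 0.426, giving L* = 0.0698/0.0247 = 2.83.

H* ≈ 394, L* ≈ 2.83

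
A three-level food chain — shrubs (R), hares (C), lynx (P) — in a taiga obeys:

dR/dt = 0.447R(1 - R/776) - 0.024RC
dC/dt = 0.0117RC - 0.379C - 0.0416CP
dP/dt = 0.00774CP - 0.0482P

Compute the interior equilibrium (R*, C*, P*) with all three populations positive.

R* ≈ 517, C* ≈ 6.23, P* ≈ 136

From dP/dt = 0: 0.00774C* = 0.0482, so C* = 6.23.
From dR/dt = 0: 0.447(1 - R*/776) = 0.024·6.23, giving R* = 776·(1 - 0.334) = 517.
From dC/dt = 0: 0.0117·517 - 0.379 = 0.0416P*, so P* = 5.66/0.0416 = 136.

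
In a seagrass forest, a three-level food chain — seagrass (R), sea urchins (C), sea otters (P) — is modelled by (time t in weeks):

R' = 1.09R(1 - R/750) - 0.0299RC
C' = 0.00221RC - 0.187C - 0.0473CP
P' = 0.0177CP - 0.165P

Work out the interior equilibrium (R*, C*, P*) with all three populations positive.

From dP/dt = 0: 0.0177C* = 0.165, so C* = 9.32.
From dR/dt = 0: 1.09(1 - R*/750) = 0.0299·9.32, giving R* = 750·(1 - 0.256) = 558.
From dC/dt = 0: 0.00221·558 - 0.187 = 0.0473P*, so P* = 1.05/0.0473 = 22.1.

R* ≈ 558, C* ≈ 9.32, P* ≈ 22.1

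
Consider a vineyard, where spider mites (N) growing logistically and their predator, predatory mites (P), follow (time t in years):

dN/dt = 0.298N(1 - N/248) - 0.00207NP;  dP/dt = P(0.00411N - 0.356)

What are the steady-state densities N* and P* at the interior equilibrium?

From dP/dt = 0 with P > 0: 0.00411N* = 0.356, so N* = 86.6.
Substitute into dN/dt = 0: 0.298(1 - 86.6/248) = 0.00207P*.
The bracket is 0.651, giving P* = 0.194/0.00207 = 93.7.

N* ≈ 86.6, P* ≈ 93.7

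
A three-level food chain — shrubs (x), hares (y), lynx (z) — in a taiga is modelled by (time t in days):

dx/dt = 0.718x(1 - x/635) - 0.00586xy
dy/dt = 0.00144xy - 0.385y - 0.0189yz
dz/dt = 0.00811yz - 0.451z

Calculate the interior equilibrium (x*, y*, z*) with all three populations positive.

x* ≈ 347, y* ≈ 55.6, z* ≈ 6.05

From dz/dt = 0: 0.00811y* = 0.451, so y* = 55.6.
From dx/dt = 0: 0.718(1 - x*/635) = 0.00586·55.6, giving x* = 635·(1 - 0.454) = 347.
From dy/dt = 0: 0.00144·347 - 0.385 = 0.0189z*, so z* = 0.114/0.0189 = 6.05.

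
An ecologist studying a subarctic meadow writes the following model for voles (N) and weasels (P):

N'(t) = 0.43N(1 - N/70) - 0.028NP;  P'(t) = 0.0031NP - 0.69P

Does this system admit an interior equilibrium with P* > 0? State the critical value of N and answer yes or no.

The predator equation gives dP/dt > 0 only when N > 0.69/0.0031 = 223.
Without the predator, N → K = 70. Since 70 < 223, the predator cannot invade.

Threshold N = 223; K < 223, so no, the predator goes extinct.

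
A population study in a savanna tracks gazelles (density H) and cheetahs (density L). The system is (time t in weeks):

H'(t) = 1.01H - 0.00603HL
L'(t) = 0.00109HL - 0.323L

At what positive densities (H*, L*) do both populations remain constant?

Set dL/dt = 0 with L > 0: 0.00109H - 0.323 = 0, so H* = 0.323/0.00109 = 296.
Set dH/dt = 0 with H > 0: 1.01 - 0.00603L = 0, so L* = 1.01/0.00603 = 167.

H* ≈ 296, L* ≈ 167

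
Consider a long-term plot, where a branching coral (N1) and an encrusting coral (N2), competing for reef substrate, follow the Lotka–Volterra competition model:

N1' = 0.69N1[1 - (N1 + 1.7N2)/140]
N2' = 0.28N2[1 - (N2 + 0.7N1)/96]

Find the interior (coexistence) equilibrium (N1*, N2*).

N1* ≈ 122, N2* ≈ 10.5

Setting both brackets to zero gives the nullclines N1 + 1.7N2 = 140 and 0.7N1 + N2 = 96.
Substituting N2 = 96 - 0.7N1 into the first: N1(1 - 1.7·0.7) = 140 - 1.7·96.
So N1* = -23.2/-0.19 = 122, and then N2* = 96 - 0.7·122 = 10.5.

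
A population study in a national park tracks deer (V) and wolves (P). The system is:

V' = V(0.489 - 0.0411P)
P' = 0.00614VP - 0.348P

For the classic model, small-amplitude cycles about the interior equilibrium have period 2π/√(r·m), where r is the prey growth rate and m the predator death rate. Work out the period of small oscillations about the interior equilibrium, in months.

Here r = 0.489 and m = 0.348, so r·m = 0.17.
ω = √0.17 = 0.413 per month, hence T = 2π/ω ≈ 15.2 months.

T ≈ 15.2 months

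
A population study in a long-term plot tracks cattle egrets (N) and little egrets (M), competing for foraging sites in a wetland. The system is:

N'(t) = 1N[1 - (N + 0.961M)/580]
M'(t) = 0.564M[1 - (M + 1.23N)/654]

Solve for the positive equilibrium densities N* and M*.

Setting both brackets to zero gives the nullclines N + 0.961M = 580 and 1.23N + M = 654.
Substituting M = 654 - 1.23N into the first: N(1 - 0.961·1.23) = 580 - 0.961·654.
So N* = -48.5/-0.182 = 266, and then M* = 654 - 1.23·266 = 326.

N* ≈ 266, M* ≈ 326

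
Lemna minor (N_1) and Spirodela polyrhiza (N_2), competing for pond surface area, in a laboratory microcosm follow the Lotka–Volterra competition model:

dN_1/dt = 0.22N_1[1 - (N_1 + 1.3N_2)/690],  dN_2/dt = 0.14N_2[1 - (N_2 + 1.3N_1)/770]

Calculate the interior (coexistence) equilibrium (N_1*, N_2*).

N_1* ≈ 451, N_2* ≈ 184

Setting both brackets to zero gives the nullclines N_1 + 1.3N_2 = 690 and 1.3N_1 + N_2 = 770.
Substituting N_2 = 770 - 1.3N_1 into the first: N_1(1 - 1.3·1.3) = 690 - 1.3·770.
So N_1* = -311/-0.69 = 451, and then N_2* = 770 - 1.3·451 = 184.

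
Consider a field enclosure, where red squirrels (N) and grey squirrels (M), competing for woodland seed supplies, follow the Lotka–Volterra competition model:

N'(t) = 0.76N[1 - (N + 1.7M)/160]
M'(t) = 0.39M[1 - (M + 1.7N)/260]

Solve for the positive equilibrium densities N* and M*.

Setting both brackets to zero gives the nullclines N + 1.7M = 160 and 1.7N + M = 260.
Substituting M = 260 - 1.7N into the first: N(1 - 1.7·1.7) = 160 - 1.7·260.
So N* = -282/-1.89 = 149, and then M* = 260 - 1.7·149 = 6.35.

N* ≈ 149, M* ≈ 6.35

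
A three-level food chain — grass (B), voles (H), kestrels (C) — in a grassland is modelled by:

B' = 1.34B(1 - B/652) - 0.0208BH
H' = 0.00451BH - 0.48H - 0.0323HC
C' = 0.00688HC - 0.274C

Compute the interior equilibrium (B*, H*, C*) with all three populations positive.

B* ≈ 249, H* ≈ 39.8, C* ≈ 19.9

From dC/dt = 0: 0.00688H* = 0.274, so H* = 39.8.
From dB/dt = 0: 1.34(1 - B*/652) = 0.0208·39.8, giving B* = 652·(1 - 0.618) = 249.
From dH/dt = 0: 0.00451·249 - 0.48 = 0.0323C*, so C* = 0.643/0.0323 = 19.9.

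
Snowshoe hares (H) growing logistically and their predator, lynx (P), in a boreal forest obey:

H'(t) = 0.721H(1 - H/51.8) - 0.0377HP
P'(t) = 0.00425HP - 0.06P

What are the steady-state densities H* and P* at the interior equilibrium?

H* ≈ 14.1, P* ≈ 13.9

From dP/dt = 0 with P > 0: 0.00425H* = 0.06, so H* = 14.1.
Substitute into dH/dt = 0: 0.721(1 - 14.1/51.8) = 0.0377P*.
The bracket is 0.727, giving P* = 0.524/0.0377 = 13.9.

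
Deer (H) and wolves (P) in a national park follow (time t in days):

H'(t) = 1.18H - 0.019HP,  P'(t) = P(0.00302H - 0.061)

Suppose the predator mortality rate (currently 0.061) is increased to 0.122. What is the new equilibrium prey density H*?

H* ≈ 40.4

At the interior fixed point, setting dP/dt = 0 with P > 0 fixes H* = (predator death rate)/(HP coefficient) — independent of the other coefficients.
With the change, H* = 0.122/0.00302 = 40.4; it rises from 20.2.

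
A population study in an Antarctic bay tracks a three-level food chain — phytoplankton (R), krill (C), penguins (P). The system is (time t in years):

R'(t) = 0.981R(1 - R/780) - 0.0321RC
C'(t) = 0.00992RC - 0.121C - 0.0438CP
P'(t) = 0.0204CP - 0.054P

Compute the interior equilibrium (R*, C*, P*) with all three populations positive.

R* ≈ 712, C* ≈ 2.65, P* ≈ 159

From dP/dt = 0: 0.0204C* = 0.054, so C* = 2.65.
From dR/dt = 0: 0.981(1 - R*/780) = 0.0321·2.65, giving R* = 780·(1 - 0.0866) = 712.
From dC/dt = 0: 0.00992·712 - 0.121 = 0.0438P*, so P* = 6.95/0.0438 = 159.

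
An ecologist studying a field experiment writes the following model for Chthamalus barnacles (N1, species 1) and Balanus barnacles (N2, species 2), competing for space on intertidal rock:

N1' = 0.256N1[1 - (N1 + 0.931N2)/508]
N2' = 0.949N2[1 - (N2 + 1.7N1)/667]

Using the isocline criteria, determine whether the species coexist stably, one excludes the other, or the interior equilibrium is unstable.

Compare the nullcline intercepts: K1/α12 = 508/0.931 = 546 < K2 = 667; K2/α21 = 667/1.7 = 392 < K1 = 508.
Since both are reversed, neither can invade when rare; the interior point is a saddle.

unstable coexistence (outcome depends on initial conditions)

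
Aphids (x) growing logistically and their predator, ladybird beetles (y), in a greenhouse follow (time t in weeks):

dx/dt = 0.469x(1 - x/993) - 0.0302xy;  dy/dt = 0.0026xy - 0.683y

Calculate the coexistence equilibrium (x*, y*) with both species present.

x* ≈ 263, y* ≈ 11.4

From dy/dt = 0 with y > 0: 0.0026x* = 0.683, so x* = 263.
Substitute into dx/dt = 0: 0.469(1 - 263/993) = 0.0302y*.
The bracket is 0.735, giving y* = 0.345/0.0302 = 11.4.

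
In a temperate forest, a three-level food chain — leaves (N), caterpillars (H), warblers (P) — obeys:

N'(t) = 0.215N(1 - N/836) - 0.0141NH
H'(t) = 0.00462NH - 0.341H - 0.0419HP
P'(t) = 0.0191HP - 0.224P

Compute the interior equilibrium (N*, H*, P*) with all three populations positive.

N* ≈ 193, H* ≈ 11.7, P* ≈ 13.1

From dP/dt = 0: 0.0191H* = 0.224, so H* = 11.7.
From dN/dt = 0: 0.215(1 - N*/836) = 0.0141·11.7, giving N* = 836·(1 - 0.769) = 193.
From dH/dt = 0: 0.00462·193 - 0.341 = 0.0419P*, so P* = 0.551/0.0419 = 13.1.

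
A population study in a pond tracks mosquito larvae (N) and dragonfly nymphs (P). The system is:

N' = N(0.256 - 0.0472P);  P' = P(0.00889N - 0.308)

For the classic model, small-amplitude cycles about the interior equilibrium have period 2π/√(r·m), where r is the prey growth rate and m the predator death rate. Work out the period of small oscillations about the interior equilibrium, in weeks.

T ≈ 22.4 weeks

Here r = 0.256 and m = 0.308, so r·m = 0.0788.
ω = √0.0788 = 0.281 per week, hence T = 2π/ω ≈ 22.4 weeks.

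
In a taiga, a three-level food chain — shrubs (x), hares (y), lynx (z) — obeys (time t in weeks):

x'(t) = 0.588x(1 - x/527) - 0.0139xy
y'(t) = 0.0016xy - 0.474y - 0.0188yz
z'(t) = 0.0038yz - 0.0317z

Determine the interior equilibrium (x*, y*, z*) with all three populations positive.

From dz/dt = 0: 0.0038y* = 0.0317, so y* = 8.34.
From dx/dt = 0: 0.588(1 - x*/527) = 0.0139·8.34, giving x* = 527·(1 - 0.197) = 423.
From dy/dt = 0: 0.0016·423 - 0.474 = 0.0188z*, so z* = 0.203/0.0188 = 10.8.

x* ≈ 423, y* ≈ 8.34, z* ≈ 10.8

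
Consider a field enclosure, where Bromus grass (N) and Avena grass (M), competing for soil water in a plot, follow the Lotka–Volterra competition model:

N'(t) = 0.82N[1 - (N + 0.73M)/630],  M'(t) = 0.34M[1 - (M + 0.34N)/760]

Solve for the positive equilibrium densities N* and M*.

Setting both brackets to zero gives the nullclines N + 0.73M = 630 and 0.34N + M = 760.
Substituting M = 760 - 0.34N into the first: N(1 - 0.73·0.34) = 630 - 0.73·760.
So N* = 75.2/0.752 = 100, and then M* = 760 - 0.34·100 = 726.

N* ≈ 100, M* ≈ 726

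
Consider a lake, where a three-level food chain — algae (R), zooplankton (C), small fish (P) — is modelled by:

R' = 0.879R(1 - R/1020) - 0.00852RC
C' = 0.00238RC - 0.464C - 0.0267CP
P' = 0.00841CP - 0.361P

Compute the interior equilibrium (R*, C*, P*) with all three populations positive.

R* ≈ 596, C* ≈ 42.9, P* ≈ 35.7

From dP/dt = 0: 0.00841C* = 0.361, so C* = 42.9.
From dR/dt = 0: 0.879(1 - R*/1020) = 0.00852·42.9, giving R* = 1020·(1 - 0.416) = 596.
From dC/dt = 0: 0.00238·596 - 0.464 = 0.0267P*, so P* = 0.954/0.0267 = 35.7.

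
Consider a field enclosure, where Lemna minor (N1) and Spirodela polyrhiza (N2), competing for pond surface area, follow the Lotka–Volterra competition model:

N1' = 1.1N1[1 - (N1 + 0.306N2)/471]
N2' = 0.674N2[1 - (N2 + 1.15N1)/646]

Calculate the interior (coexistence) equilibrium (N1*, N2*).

Setting both brackets to zero gives the nullclines N1 + 0.306N2 = 471 and 1.15N1 + N2 = 646.
Substituting N2 = 646 - 1.15N1 into the first: N1(1 - 0.306·1.15) = 471 - 0.306·646.
So N1* = 273/0.648 = 422, and then N2* = 646 - 1.15·422 = 161.

N1* ≈ 422, N2* ≈ 161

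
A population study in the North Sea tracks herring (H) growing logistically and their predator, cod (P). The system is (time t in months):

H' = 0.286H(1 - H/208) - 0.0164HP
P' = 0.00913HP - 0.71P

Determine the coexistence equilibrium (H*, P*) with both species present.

From dP/dt = 0 with P > 0: 0.00913H* = 0.71, so H* = 77.8.
Substitute into dH/dt = 0: 0.286(1 - 77.8/208) = 0.0164P*.
The bracket is 0.626, giving P* = 0.179/0.0164 = 10.9.

H* ≈ 77.8, P* ≈ 10.9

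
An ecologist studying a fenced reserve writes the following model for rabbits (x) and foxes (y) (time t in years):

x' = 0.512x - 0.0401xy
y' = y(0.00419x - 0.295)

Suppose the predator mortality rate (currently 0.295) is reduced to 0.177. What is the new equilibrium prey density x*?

At the interior fixed point, setting dy/dt = 0 with y > 0 fixes x* = (predator death rate)/(xy coefficient) — independent of the other coefficients.
With the change, x* = 0.177/0.00419 = 42.2; it falls from 70.4.

x* ≈ 42.2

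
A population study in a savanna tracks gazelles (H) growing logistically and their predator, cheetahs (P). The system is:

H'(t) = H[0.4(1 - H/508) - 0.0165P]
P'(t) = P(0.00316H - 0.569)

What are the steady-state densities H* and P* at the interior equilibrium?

From dP/dt = 0 with P > 0: 0.00316H* = 0.569, so H* = 180.
Substitute into dH/dt = 0: 0.4(1 - 180/508) = 0.0165P*.
The bracket is 0.646, giving P* = 0.258/0.0165 = 15.6.

H* ≈ 180, P* ≈ 15.6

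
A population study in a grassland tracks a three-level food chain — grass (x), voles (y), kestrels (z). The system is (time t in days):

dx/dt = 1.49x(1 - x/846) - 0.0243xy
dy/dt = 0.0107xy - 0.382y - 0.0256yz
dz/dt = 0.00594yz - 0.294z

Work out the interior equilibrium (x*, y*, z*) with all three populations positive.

x* ≈ 163, y* ≈ 49.5, z* ≈ 53.3

From dz/dt = 0: 0.00594y* = 0.294, so y* = 49.5.
From dx/dt = 0: 1.49(1 - x*/846) = 0.0243·49.5, giving x* = 846·(1 - 0.807) = 163.
From dy/dt = 0: 0.0107·163 - 0.382 = 0.0256z*, so z* = 1.36/0.0256 = 53.3.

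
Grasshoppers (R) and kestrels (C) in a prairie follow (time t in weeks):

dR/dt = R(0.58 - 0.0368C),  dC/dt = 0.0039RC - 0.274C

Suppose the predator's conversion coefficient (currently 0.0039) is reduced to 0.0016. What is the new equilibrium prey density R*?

At the interior fixed point, setting dC/dt = 0 with C > 0 fixes R* = (predator death rate)/(RC coefficient) — independent of the other coefficients.
With the change, R* = 0.274/0.0016 = 171; it rises from 70.3.

R* ≈ 171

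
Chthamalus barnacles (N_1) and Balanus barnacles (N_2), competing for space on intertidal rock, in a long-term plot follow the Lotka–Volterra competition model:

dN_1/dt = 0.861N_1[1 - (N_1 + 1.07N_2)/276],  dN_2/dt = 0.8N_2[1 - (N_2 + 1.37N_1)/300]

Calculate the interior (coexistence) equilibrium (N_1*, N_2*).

N_1* ≈ 96.6, N_2* ≈ 168

Setting both brackets to zero gives the nullclines N_1 + 1.07N_2 = 276 and 1.37N_1 + N_2 = 300.
Substituting N_2 = 300 - 1.37N_1 into the first: N_1(1 - 1.07·1.37) = 276 - 1.07·300.
So N_1* = -45/-0.466 = 96.6, and then N_2* = 300 - 1.37·96.6 = 168.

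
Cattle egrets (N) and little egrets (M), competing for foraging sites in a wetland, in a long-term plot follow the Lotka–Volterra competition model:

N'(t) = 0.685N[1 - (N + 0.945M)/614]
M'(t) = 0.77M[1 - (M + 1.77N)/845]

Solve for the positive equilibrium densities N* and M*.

Setting both brackets to zero gives the nullclines N + 0.945M = 614 and 1.77N + M = 845.
Substituting M = 845 - 1.77N into the first: N(1 - 0.945·1.77) = 614 - 0.945·845.
So N* = -185/-0.673 = 274, and then M* = 845 - 1.77·274 = 359.

N* ≈ 274, M* ≈ 359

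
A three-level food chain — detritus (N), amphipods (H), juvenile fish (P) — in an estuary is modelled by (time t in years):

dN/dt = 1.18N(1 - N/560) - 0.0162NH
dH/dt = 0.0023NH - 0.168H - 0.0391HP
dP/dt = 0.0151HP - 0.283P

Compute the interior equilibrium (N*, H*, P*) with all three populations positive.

N* ≈ 416, H* ≈ 18.7, P* ≈ 20.2

From dP/dt = 0: 0.0151H* = 0.283, so H* = 18.7.
From dN/dt = 0: 1.18(1 - N*/560) = 0.0162·18.7, giving N* = 560·(1 - 0.257) = 416.
From dH/dt = 0: 0.0023·416 - 0.168 = 0.0391P*, so P* = 0.789/0.0391 = 20.2.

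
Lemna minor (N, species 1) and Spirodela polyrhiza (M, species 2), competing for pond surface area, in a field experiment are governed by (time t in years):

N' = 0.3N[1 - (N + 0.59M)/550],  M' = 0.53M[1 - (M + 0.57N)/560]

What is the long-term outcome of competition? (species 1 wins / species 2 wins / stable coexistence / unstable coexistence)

Compare the nullcline intercepts: K1/α12 = 550/0.59 = 932 > K2 = 560; K2/α21 = 560/0.57 = 982 > K1 = 550.
Since both inequalities hold, each species can invade when rare, so the interior equilibrium is stable.

stable coexistence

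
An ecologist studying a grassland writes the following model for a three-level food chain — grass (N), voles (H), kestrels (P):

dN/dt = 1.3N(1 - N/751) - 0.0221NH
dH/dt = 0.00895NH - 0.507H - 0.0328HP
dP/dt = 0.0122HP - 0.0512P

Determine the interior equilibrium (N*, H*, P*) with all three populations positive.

From dP/dt = 0: 0.0122H* = 0.0512, so H* = 4.2.
From dN/dt = 0: 1.3(1 - N*/751) = 0.0221·4.2, giving N* = 751·(1 - 0.0713) = 697.
From dH/dt = 0: 0.00895·697 - 0.507 = 0.0328P*, so P* = 5.73/0.0328 = 175.

N* ≈ 697, H* ≈ 4.2, P* ≈ 175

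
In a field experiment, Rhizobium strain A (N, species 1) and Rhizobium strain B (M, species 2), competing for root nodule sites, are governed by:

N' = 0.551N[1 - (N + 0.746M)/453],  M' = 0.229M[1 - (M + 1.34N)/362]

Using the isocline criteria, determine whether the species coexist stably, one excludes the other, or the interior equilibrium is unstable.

species 1 excludes species 2

Compare the nullcline intercepts: K1/α12 = 453/0.746 = 607 > K2 = 362; K2/α21 = 362/1.34 = 270 < K1 = 453.
Since the inequalities point opposite ways, species 1 can invade but species 2 cannot.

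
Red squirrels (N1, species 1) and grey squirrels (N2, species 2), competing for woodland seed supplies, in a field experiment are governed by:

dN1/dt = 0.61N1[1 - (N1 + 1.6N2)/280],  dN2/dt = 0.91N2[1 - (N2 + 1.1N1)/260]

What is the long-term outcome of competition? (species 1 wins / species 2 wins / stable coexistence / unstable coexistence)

unstable coexistence (outcome depends on initial conditions)

Compare the nullcline intercepts: K1/α12 = 280/1.6 = 175 < K2 = 260; K2/α21 = 260/1.1 = 236 < K1 = 280.
Since both are reversed, neither can invade when rare; the interior point is a saddle.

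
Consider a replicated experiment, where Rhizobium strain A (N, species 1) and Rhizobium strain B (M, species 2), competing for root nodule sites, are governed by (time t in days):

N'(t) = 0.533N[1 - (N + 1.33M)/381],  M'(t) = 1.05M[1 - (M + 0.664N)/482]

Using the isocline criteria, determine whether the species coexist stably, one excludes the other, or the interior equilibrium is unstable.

Compare the nullcline intercepts: K1/α12 = 381/1.33 = 286 < K2 = 482; K2/α21 = 482/0.664 = 726 > K1 = 381.
Since the inequalities point opposite ways, species 2 can invade but species 1 cannot.

species 2 excludes species 1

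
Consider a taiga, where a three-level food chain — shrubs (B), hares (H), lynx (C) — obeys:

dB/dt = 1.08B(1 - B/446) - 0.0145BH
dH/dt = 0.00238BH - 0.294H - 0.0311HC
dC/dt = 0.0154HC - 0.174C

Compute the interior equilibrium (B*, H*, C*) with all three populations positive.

B* ≈ 378, H* ≈ 11.3, C* ≈ 19.5

From dC/dt = 0: 0.0154H* = 0.174, so H* = 11.3.
From dB/dt = 0: 1.08(1 - B*/446) = 0.0145·11.3, giving B* = 446·(1 - 0.152) = 378.
From dH/dt = 0: 0.00238·378 - 0.294 = 0.0311C*, so C* = 0.606/0.0311 = 19.5.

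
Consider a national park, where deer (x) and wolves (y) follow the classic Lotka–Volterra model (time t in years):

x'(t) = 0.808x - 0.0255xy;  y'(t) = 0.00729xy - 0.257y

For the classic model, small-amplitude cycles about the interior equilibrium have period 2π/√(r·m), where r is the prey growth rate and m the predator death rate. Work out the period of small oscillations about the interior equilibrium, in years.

T ≈ 13.8 years

Here r = 0.808 and m = 0.257, so r·m = 0.208.
ω = √0.208 = 0.456 per year, hence T = 2π/ω ≈ 13.8 years.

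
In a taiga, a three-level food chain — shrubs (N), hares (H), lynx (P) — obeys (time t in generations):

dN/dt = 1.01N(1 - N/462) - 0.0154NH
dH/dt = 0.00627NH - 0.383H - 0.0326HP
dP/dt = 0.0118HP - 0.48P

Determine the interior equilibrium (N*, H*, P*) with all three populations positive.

N* ≈ 175, H* ≈ 40.7, P* ≈ 22

From dP/dt = 0: 0.0118H* = 0.48, so H* = 40.7.
From dN/dt = 0: 1.01(1 - N*/462) = 0.0154·40.7, giving N* = 462·(1 - 0.62) = 175.
From dH/dt = 0: 0.00627·175 - 0.383 = 0.0326P*, so P* = 0.717/0.0326 = 22.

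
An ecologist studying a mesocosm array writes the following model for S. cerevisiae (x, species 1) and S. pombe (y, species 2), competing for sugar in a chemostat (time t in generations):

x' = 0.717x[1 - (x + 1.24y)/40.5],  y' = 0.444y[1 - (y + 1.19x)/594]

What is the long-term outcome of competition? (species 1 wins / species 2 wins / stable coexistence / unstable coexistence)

Compare the nullcline intercepts: K1/α12 = 40.5/1.24 = 32.7 < K2 = 594; K2/α21 = 594/1.19 = 499 > K1 = 40.5.
Since the inequalities point opposite ways, species 2 can invade but species 1 cannot.

species 2 excludes species 1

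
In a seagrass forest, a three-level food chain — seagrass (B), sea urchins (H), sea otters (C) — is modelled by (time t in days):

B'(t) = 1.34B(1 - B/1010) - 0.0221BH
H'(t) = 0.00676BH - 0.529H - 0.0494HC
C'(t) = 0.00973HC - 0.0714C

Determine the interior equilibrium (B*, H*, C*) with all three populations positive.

B* ≈ 888, H* ≈ 7.34, C* ≈ 111

From dC/dt = 0: 0.00973H* = 0.0714, so H* = 7.34.
From dB/dt = 0: 1.34(1 - B*/1010) = 0.0221·7.34, giving B* = 1010·(1 - 0.121) = 888.
From dH/dt = 0: 0.00676·888 - 0.529 = 0.0494C*, so C* = 5.47/0.0494 = 111.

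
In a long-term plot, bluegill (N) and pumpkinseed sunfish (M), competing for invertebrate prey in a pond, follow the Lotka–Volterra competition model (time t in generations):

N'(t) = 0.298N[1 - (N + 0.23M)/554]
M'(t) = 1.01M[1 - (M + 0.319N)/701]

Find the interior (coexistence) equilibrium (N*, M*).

N* ≈ 424, M* ≈ 566

Setting both brackets to zero gives the nullclines N + 0.23M = 554 and 0.319N + M = 701.
Substituting M = 701 - 0.319N into the first: N(1 - 0.23·0.319) = 554 - 0.23·701.
So N* = 393/0.927 = 424, and then M* = 701 - 0.319·424 = 566.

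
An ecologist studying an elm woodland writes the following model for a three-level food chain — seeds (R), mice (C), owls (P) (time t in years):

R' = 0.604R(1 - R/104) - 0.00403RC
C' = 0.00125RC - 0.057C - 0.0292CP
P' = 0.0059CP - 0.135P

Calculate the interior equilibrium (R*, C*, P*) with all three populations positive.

From dP/dt = 0: 0.0059C* = 0.135, so C* = 22.9.
From dR/dt = 0: 0.604(1 - R*/104) = 0.00403·22.9, giving R* = 104·(1 - 0.153) = 88.1.
From dC/dt = 0: 0.00125·88.1 - 0.057 = 0.0292P*, so P* = 0.0532/0.0292 = 1.82.

R* ≈ 88.1, C* ≈ 22.9, P* ≈ 1.82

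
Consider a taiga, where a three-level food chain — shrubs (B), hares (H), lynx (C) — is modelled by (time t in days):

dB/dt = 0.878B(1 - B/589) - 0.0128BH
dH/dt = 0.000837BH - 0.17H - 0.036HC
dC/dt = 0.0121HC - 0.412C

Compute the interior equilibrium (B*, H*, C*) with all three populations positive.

B* ≈ 297, H* ≈ 34, C* ≈ 2.17

From dC/dt = 0: 0.0121H* = 0.412, so H* = 34.
From dB/dt = 0: 0.878(1 - B*/589) = 0.0128·34, giving B* = 589·(1 - 0.496) = 297.
From dH/dt = 0: 0.000837·297 - 0.17 = 0.036C*, so C* = 0.0783/0.036 = 2.17.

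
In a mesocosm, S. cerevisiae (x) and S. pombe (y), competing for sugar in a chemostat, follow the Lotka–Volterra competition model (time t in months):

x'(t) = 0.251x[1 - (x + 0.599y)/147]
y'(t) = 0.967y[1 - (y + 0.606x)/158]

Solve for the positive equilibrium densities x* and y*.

x* ≈ 82.2, y* ≈ 108

Setting both brackets to zero gives the nullclines x + 0.599y = 147 and 0.606x + y = 158.
Substituting y = 158 - 0.606x into the first: x(1 - 0.599·0.606) = 147 - 0.599·158.
So x* = 52.4/0.637 = 82.2, and then y* = 158 - 0.606·82.2 = 108.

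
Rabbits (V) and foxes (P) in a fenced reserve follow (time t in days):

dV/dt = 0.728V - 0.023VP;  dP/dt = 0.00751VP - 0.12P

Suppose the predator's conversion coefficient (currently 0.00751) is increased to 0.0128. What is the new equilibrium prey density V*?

V* ≈ 9.38

At the interior fixed point, setting dP/dt = 0 with P > 0 fixes V* = (predator death rate)/(VP coefficient) — independent of the other coefficients.
With the change, V* = 0.12/0.0128 = 9.38; it falls from 16.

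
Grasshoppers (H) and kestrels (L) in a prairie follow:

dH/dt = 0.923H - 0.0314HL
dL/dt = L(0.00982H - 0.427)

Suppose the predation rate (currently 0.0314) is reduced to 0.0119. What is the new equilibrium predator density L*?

At the interior fixed point, setting dH/dt = 0 with H > 0 fixes L* = (prey growth rate)/(HL coefficient) — independent of the other coefficients.
With the change, L* = 0.923/0.0119 = 77.6; it rises from 29.4.

L* ≈ 77.6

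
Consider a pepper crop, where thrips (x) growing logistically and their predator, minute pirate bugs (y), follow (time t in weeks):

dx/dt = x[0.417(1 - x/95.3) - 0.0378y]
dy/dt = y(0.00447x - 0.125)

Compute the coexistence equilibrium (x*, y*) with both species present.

x* ≈ 28, y* ≈ 7.79

From dy/dt = 0 with y > 0: 0.00447x* = 0.125, so x* = 28.
Substitute into dx/dt = 0: 0.417(1 - 28/95.3) = 0.0378y*.
The bracket is 0.707, giving y* = 0.295/0.0378 = 7.79.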